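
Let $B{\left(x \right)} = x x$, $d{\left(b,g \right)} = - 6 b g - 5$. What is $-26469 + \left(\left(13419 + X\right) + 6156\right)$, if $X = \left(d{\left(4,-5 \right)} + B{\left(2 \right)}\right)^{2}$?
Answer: $7267$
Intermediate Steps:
$d{\left(b,g \right)} = -5 - 6 b g$ ($d{\left(b,g \right)} = - 6 b g - 5 = -5 - 6 b g$)
$B{\left(x \right)} = x^{2}$
$X = 14161$ ($X = \left(\left(-5 - 24 \left(-5\right)\right) + 2^{2}\right)^{2} = \left(\left(-5 + 120\right) + 4\right)^{2} = \left(115 + 4\right)^{2} = 119^{2} = 14161$)
$-26469 + \left(\left(13419 + X\right) + 6156\right) = -26469 + \left(\left(13419 + 14161\right) + 6156\right) = -26469 + \left(27580 + 6156\right) = -26469 + 33736 = 7267$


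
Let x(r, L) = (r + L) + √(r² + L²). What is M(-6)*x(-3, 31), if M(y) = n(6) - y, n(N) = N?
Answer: 336 + 12*√970 ≈ 709.74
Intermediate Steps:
M(y) = 6 - y
x(r, L) = L + r + √(L² + r²) (x(r, L) = (L + r) + √(L² + r²) = L + r + √(L² + r²))
M(-6)*x(-3, 31) = (6 - 1*(-6))*(31 - 3 + √(31² + (-3)²)) = (6 + 6)*(31 - 3 + √(961 + 9)) = 12*(31 - 3 + √970) = 12*(28 + √970) = 336 + 12*√970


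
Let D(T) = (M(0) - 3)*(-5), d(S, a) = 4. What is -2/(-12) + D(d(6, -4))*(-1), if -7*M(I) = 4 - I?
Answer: -743/42 ≈ -17.690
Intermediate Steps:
M(I) = -4/7 + I/7 (M(I) = -(4 - I)/7 = -4/7 + I/7)
D(T) = 125/7 (D(T) = ((-4/7 + (1/7)*0) - 3)*(-5) = ((-4/7 + 0) - 3)*(-5) = (-4/7 - 3)*(-5) = -25/7*(-5) = 125/7)
-2/(-12) + D(d(6, -4))*(-1) = -2/(-12) + (125/7)*(-1) = -2*(-1/12) - 125/7 = 1/6 - 125/7 = -743/42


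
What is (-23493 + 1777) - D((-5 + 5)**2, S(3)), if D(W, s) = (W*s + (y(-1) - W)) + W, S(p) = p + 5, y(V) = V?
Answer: -21715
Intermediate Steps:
S(p) = 5 + p
D(W, s) = -1 + W*s (D(W, s) = (W*s + (-1 - W)) + W = (-1 - W + W*s) + W = -1 + W*s)
(-23493 + 1777) - D((-5 + 5)**2, S(3)) = (-23493 + 1777) - (-1 + (-5 + 5)**2*(5 + 3)) = -21716 - (-1 + 0**2*8) = -21716 - (-1 + 0*8) = -21716 - (-1 + 0) = -21716 - 1*(-1) = -21716 + 1 = -21715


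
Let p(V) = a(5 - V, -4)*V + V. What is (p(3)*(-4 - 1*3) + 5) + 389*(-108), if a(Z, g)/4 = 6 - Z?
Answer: -42364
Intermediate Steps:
a(Z, g) = 24 - 4*Z (a(Z, g) = 4*(6 - Z) = 24 - 4*Z)
p(V) = V + V*(4 + 4*V) (p(V) = (24 - 4*(5 - V))*V + V = (24 + (-20 + 4*V))*V + V = (4 + 4*V)*V + V = V*(4 + 4*V) + V = V + V*(4 + 4*V))
(p(3)*(-4 - 1*3) + 5) + 389*(-108) = ((3*(5 + 4*3))*(-4 - 1*3) + 5) + 389*(-108) = ((3*(5 + 12))*(-4 - 3) + 5) - 42012 = ((3*17)*(-7) + 5) - 42012 = (51*(-7) + 5) - 42012 = (-357 + 5) - 42012 = -352 - 42012 = -42364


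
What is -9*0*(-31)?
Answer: 0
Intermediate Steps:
-9*0*(-31) = 0*(-31) = 0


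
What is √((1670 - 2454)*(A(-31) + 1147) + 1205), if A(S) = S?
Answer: I*√873739 ≈ 934.74*I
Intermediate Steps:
√((1670 - 2454)*(A(-31) + 1147) + 1205) = √((1670 - 2454)*(-31 + 1147) + 1205) = √(-784*1116 + 1205) = √(-874944 + 1205) = √(-873739) = I*√873739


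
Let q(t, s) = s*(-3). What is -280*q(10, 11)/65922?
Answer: 1540/10987 ≈ 0.14017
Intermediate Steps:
q(t, s) = -3*s
-280*q(10, 11)/65922 = -(-840)*11/65922 = -280*(-33)*(1/65922) = 9240*(1/65922) = 1540/10987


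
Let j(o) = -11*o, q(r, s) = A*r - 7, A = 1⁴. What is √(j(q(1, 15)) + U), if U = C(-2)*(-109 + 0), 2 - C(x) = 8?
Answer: 12*√5 ≈ 26.833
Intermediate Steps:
A = 1
C(x) = -6 (C(x) = 2 - 1*8 = 2 - 8 = -6)
q(r, s) = -7 + r (q(r, s) = 1*r - 7 = r - 7 = -7 + r)
U = 654 (U = -6*(-109 + 0) = -6*(-109) = 654)
√(j(q(1, 15)) + U) = √(-11*(-7 + 1) + 654) = √(-11*(-6) + 654) = √(66 + 654) = √720 = 12*√5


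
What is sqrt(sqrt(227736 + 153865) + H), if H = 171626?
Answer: sqrt(171626 + sqrt(381601)) ≈ 415.02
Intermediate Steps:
sqrt(sqrt(227736 + 153865) + H) = sqrt(sqrt(227736 + 153865) + 171626) = sqrt(sqrt(381601) + 171626) = sqrt(171626 + sqrt(381601))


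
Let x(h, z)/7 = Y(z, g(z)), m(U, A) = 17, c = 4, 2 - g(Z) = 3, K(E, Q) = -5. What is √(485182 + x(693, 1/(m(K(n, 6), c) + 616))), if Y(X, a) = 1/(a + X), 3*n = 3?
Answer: √48447633694/316 ≈ 696.54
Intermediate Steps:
n = 1 (n = (⅓)*3 = 1)
g(Z) = -1 (g(Z) = 2 - 1*3 = 2 - 3 = -1)
Y(X, a) = 1/(X + a)
x(h, z) = 7/(-1 + z) (x(h, z) = 7/(z - 1) = 7/(-1 + z))
√(485182 + x(693, 1/(m(K(n, 6), c) + 616))) = √(485182 + 7/(-1 + 1/(17 + 616))) = √(485182 + 7/(-1 + 1/633)) = √(485182 + 7/(-632/633)) = √(485182 + 7*(-633/632)) = √(485182 - 4431/632) = √(306630593/632) = √48447633694/316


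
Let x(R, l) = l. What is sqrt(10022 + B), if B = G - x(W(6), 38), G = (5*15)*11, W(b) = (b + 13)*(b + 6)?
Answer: 3*sqrt(1201) ≈ 103.97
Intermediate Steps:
W(b) = (6 + b)*(13 + b) (W(b) = (13 + b)*(6 + b) = (6 + b)*(13 + b))
G = 825 (G = 75*11 = 825)
B = 787 (B = 825 - 1*38 = 825 - 38 = 787)
sqrt(10022 + B) = sqrt(10022 + 787) = sqrt(10809) = 3*sqrt(1201)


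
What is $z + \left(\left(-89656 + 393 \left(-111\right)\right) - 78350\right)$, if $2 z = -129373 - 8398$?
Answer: $- \frac{561029}{2} \approx -2.8051 \cdot 10^{5}$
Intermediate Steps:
$z = - \frac{137771}{2}$ ($z = \frac{-129373 - 8398}{2} = \frac{1}{2} \left(-137771\right) = - \frac{137771}{2} \approx -68886.0$)
$z + \left(\left(-89656 + 393 \left(-111\right)\right) - 78350\right) = - \frac{137771}{2} + \left(\left(-89656 + 393 \left(-111\right)\right) - 78350\right) = - \frac{137771}{2} - 211629 = - \frac{561029}{2}$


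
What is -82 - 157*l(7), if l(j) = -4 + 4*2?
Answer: -710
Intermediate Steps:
l(j) = 4 (l(j) = -4 + 8 = 4)
-82 - 157*l(7) = -82 - 157*4 = -82 - 628 = -710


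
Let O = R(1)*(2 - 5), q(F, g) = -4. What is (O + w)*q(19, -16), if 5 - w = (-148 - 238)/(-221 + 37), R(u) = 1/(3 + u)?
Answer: -198/23 ≈ -8.6087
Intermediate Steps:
O = -¾ (O = (2 - 5)/(3 + 1) = -3/4 = (¼)*(-3) = -¾ ≈ -0.75000)
w = 267/92 (w = 5 - (-148 - 238)/(-221 + 37) = 5 - (-386)/(-184) = 5 - (-386)*(-1)/184 = 5 - 1*193/92 = 5 - 193/92 = 267/92 ≈ 2.9022)
(O + w)*q(19, -16) = (-¾ + 267/92)*(-4) = (99/46)*(-4) = -198/23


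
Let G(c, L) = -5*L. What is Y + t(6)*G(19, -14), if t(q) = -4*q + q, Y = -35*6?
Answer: -1470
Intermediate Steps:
Y = -210
t(q) = -3*q
Y + t(6)*G(19, -14) = -210 + (-3*6)*(-5*(-14)) = -210 - 18*70 = -210 - 1260 = -1470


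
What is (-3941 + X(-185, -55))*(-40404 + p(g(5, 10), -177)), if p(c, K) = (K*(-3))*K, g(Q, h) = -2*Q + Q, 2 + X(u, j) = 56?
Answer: 522377817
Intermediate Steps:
X(u, j) = 54 (X(u, j) = -2 + 56 = 54)
g(Q, h) = -Q
p(c, K) = -3*K² (p(c, K) = (-3*K)*K = -3*K²)
(-3941 + X(-185, -55))*(-40404 + p(g(5, 10), -177)) = (-3941 + 54)*(-40404 - 3*(-177)²) = -3887*(-40404 - 3*31329) = -3887*(-40404 - 93987) = -3887*(-134391) = 522377817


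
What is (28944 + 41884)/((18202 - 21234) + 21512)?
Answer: 17707/4620 ≈ 3.8327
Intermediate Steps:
(28944 + 41884)/((18202 - 21234) + 21512) = 70828/(-3032 + 21512) = 70828/18480 = 70828*(1/18480) = 17707/4620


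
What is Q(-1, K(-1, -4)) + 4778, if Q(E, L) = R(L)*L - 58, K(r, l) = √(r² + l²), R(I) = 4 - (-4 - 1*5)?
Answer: 4720 + 13*√17 ≈ 4773.6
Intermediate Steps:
R(I) = 13 (R(I) = 4 - (-4 - 5) = 4 - 1*(-9) = 4 + 9 = 13)
K(r, l) = √(l² + r²)
Q(E, L) = -58 + 13*L (Q(E, L) = 13*L - 58 = -58 + 13*L)
Q(-1, K(-1, -4)) + 4778 = (-58 + 13*√((-4)² + (-1)²)) + 4778 = (-58 + 13*√(16 + 1)) + 4778 = (-58 + 13*√17) + 4778 = 4720 + 13*√17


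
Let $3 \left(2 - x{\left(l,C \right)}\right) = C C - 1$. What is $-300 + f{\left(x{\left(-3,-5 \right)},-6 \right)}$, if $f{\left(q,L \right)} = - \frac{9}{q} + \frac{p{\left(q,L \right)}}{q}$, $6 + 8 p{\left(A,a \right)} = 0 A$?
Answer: $- \frac{2387}{8} \approx -298.38$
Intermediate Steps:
$p{\left(A,a \right)} = - \frac{3}{4}$ ($p{\left(A,a \right)} = - \frac{3}{4} + \frac{0 A}{8} = - \frac{3}{4} + \frac{1}{8} \cdot 0 = - \frac{3}{4} + 0 = - \frac{3}{4}$)
$x{\left(l,C \right)} = \frac{7}{3} - \frac{C^{2}}{3}$ ($x{\left(l,C \right)} = 2 - \frac{C C - 1}{3} = 2 - \frac{C^{2} - 1}{3} = 2 - \frac{-1 + C^{2}}{3} = 2 - \left(- \frac{1}{3} + \frac{C^{2}}{3}\right) = \frac{7}{3} - \frac{C^{2}}{3}$)
$f{\left(q,L \right)} = - \frac{39}{4 q}$ ($f{\left(q,L \right)} = - \frac{9}{q} - \frac{3}{4 q} = - \frac{39}{4 q}$)
$-300 + f{\left(x{\left(-3,-5 \right)},-6 \right)} = -300 - \frac{39}{4 \left(\frac{7}{3} - \frac{\left(-5\right)^{2}}{3}\right)} = -300 - \frac{39}{4 \left(\frac{7}{3} - \frac{25}{3}\right)} = -300 - \frac{39}{4 \left(-6\right)} = -300 - - \frac{13}{8} = -300 + \frac{13}{8} = - \frac{2387}{8}$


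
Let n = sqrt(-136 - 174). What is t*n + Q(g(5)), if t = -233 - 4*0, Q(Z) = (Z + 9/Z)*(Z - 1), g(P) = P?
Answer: 136/5 - 233*I*sqrt(310) ≈ 27.2 - 4102.4*I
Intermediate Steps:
Q(Z) = (-1 + Z)*(Z + 9/Z) (Q(Z) = (Z + 9/Z)*(-1 + Z) = (-1 + Z)*(Z + 9/Z))
n = I*sqrt(310) (n = sqrt(-310) = I*sqrt(310) ≈ 17.607*I)
t = -233 (t = -233 - 1*0 = -233 + 0 = -233)
t*n + Q(g(5)) = -233*I*sqrt(310) + (9 + 5**2 - 1*5 - 9/5) = -233*I*sqrt(310) + (9 + 25 - 5 - 9*1/5) = -233*I*sqrt(310) + (9 + 25 - 5 - 9/5) = -233*I*sqrt(310) + 136/5 = 136/5 - 233*I*sqrt(310)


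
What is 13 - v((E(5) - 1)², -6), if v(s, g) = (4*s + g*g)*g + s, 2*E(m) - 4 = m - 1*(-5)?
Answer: 1057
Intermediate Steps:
E(m) = 9/2 + m/2 (E(m) = 2 + (m - 1*(-5))/2 = 2 + (m + 5)/2 = 2 + (5 + m)/2 = 2 + (5/2 + m/2) = 9/2 + m/2)
v(s, g) = s + g*(g² + 4*s) (v(s, g) = (4*s + g²)*g + s = (g² + 4*s)*g + s = g*(g² + 4*s) + s = s + g*(g² + 4*s))
13 - v((E(5) - 1)², -6) = 13 - (((9/2 + (½)*5) - 1)² + (-6)³ + 4*(-6)*((9/2 + (½)*5) - 1)²) = 13 - (((9/2 + 5/2) - 1)² - 216 + 4*(-6)*((9/2 + 5/2) - 1)²) = 13 - ((7 - 1)² - 216 + 4*(-6)*(7 - 1)²) = 13 - (6² - 216 + 4*(-6)*6²) = 13 - (36 - 216 + 4*(-6)*36) = 13 - (36 - 216 - 864) = 13 - 1*(-1044) = 13 + 1044 = 1057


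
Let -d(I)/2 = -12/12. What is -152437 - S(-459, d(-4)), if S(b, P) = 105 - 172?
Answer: -152370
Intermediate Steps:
d(I) = 2 (d(I) = -(-24)/12 = -2*(-1) = 2)
S(b, P) = -67
-152437 - S(-459, d(-4)) = -152437 - 1*(-67) = -152437 + 67 = -152370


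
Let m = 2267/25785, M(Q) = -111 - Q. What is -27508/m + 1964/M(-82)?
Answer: -20573972008/65743 ≈ -3.1295e+5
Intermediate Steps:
m = 2267/25785 (m = 2267*(1/25785) = 2267/25785 ≈ 0.087919)
-27508/m + 1964/M(-82) = -27508/2267/25785 + 1964/(-111 - 1*(-82)) = -27508*25785/2267 + 1964/(-111 + 82) = -709293780/2267 + 1964/(-29) = -709293780/2267 + 1964*(-1/29) = -709293780/2267 - 1964/29 = -20573972008/65743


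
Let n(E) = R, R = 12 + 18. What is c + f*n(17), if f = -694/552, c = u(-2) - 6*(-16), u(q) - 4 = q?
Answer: 2773/46 ≈ 60.283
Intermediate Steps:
u(q) = 4 + q
R = 30
n(E) = 30
c = 98 (c = (4 - 2) - 6*(-16) = 2 + 96 = 98)
f = -347/276 (f = -694*1/552 = -347/276 ≈ -1.2572)
c + f*n(17) = 98 - 347/276*30 = 98 - 1735/46 = 2773/46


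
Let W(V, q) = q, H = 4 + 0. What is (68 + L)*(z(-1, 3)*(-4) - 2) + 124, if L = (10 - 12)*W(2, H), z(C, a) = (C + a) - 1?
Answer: -236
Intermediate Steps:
H = 4
z(C, a) = -1 + C + a
L = -8 (L = (10 - 12)*4 = -2*4 = -8)
(68 + L)*(z(-1, 3)*(-4) - 2) + 124 = (68 - 8)*((-1 - 1 + 3)*(-4) - 2) + 124 = 60*(1*(-4) - 2) + 124 = 60*(-4 - 2) + 124 = 60*(-6) + 124 = -360 + 124 = -236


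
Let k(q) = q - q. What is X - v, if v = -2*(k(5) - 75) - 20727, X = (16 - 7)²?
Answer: 20658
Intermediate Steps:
k(q) = 0
X = 81 (X = 9² = 81)
v = -20577 (v = -2*(0 - 75) - 20727 = -2*(-75) - 20727 = 150 - 20727 = -20577)
X - v = 81 - 1*(-20577) = 81 + 20577 = 20658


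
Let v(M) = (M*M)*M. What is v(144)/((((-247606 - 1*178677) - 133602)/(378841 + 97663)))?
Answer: -1422833319936/559885 ≈ -2.5413e+6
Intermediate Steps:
v(M) = M³ (v(M) = M²*M = M³)
v(144)/((((-247606 - 1*178677) - 133602)/(378841 + 97663))) = 144³/((((-247606 - 1*178677) - 133602)/(378841 + 97663))) = 2985984/((((-247606 - 178677) - 133602)/476504)) = 2985984/(((-426283 - 133602)*(1/476504))) = 2985984/((-559885*1/476504)) = 2985984/(-559885/476504) = 2985984*(-476504/559885) = -1422833319936/559885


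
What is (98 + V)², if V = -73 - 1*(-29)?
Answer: 2916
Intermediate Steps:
V = -44 (V = -73 + 29 = -44)
(98 + V)² = (98 - 44)² = 54² = 2916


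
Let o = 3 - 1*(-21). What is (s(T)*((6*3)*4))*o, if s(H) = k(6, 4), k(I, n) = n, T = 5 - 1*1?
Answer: 6912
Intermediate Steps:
T = 4 (T = 5 - 1 = 4)
s(H) = 4
o = 24 (o = 3 + 21 = 24)
(s(T)*((6*3)*4))*o = (4*((6*3)*4))*24 = (4*(18*4))*24 = (4*72)*24 = 288*24 = 6912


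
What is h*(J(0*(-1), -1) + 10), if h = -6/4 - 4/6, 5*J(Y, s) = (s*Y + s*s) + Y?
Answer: -221/10 ≈ -22.100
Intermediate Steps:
J(Y, s) = Y/5 + s²/5 + Y*s/5 (J(Y, s) = ((s*Y + s*s) + Y)/5 = ((Y*s + s²) + Y)/5 = ((s² + Y*s) + Y)/5 = (Y + s² + Y*s)/5 = Y/5 + s²/5 + Y*s/5)
h = -13/6 (h = -6*¼ - 4*⅙ = -3/2 - ⅔ = -13/6 ≈ -2.1667)
h*(J(0*(-1), -1) + 10) = -13*(((0*(-1))/5 + (⅕)*(-1)² + (⅕)*(0*(-1))*(-1)) + 10)/6 = -13*(((⅕)*0 + (⅕)*1 + (⅕)*0*(-1)) + 10)/6 = -13*((0 + ⅕ + 0) + 10)/6 = -13*(⅕ + 10)/6 = -13/6*51/5 = -221/10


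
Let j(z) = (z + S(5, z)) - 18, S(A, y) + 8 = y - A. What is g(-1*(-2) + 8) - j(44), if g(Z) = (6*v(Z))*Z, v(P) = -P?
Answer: -657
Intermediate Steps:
S(A, y) = -8 + y - A (S(A, y) = -8 + (y - A) = -8 + y - A)
g(Z) = -6*Z² (g(Z) = (6*(-Z))*Z = (-6*Z)*Z = -6*Z²)
j(z) = -31 + 2*z (j(z) = (z + (-8 + z - 1*5)) - 18 = (z + (-8 + z - 5)) - 18 = (z + (-13 + z)) - 18 = (-13 + 2*z) - 18 = -31 + 2*z)
g(-1*(-2) + 8) - j(44) = -6*(-1*(-2) + 8)² - (-31 + 2*44) = -6*(2 + 8)² - (-31 + 88) = -6*10² - 1*57 = -6*100 - 57 = -600 - 57 = -657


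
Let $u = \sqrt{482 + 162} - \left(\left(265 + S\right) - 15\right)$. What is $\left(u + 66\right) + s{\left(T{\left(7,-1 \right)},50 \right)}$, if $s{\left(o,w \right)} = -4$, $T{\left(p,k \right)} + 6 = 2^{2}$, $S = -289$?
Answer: $101 + 2 \sqrt{161} \approx 126.38$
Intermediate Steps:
$T{\left(p,k \right)} = -2$ ($T{\left(p,k \right)} = -6 + 2^{2} = -6 + 4 = -2$)
$u = 39 + 2 \sqrt{161}$ ($u = \sqrt{482 + 162} - \left(\left(265 - 289\right) - 15\right) = \sqrt{644} - \left(-24 - 15\right) = 2 \sqrt{161} - -39 = 2 \sqrt{161} + 39 = 39 + 2 \sqrt{161} \approx 64.377$)
$\left(u + 66\right) + s{\left(T{\left(7,-1 \right)},50 \right)} = \left(\left(39 + 2 \sqrt{161}\right) + 66\right) - 4 = \left(105 + 2 \sqrt{161}\right) - 4 = 101 + 2 \sqrt{161}$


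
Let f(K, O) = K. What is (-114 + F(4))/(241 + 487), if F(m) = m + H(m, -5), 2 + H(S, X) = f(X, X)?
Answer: -9/56 ≈ -0.16071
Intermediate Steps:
H(S, X) = -2 + X
F(m) = -7 + m (F(m) = m + (-2 - 5) = m - 7 = -7 + m)
(-114 + F(4))/(241 + 487) = (-114 + (-7 + 4))/(241 + 487) = (-114 - 3)/728 = -117*1/728 = -9/56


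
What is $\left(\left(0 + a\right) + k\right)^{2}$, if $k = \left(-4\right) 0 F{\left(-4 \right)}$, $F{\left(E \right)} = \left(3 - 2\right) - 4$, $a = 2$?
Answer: $4$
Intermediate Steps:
$F{\left(E \right)} = -3$ ($F{\left(E \right)} = 1 - 4 = -3$)
$k = 0$ ($k = \left(-4\right) 0 \left(-3\right) = 0 \left(-3\right) = 0$)
$\left(\left(0 + a\right) + k\right)^{2} = \left(\left(0 + 2\right) + 0\right)^{2} = \left(2 + 0\right)^{2} = 2^{2} = 4$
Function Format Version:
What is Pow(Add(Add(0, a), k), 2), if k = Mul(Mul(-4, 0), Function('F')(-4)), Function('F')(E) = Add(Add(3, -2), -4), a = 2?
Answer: 4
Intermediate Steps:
Function('F')(E) = -3 (Function('F')(E) = Add(1, -4) = -3)
k = 0 (k = Mul(Mul(-4, 0), -3) = Mul(0, -3) = 0)
Pow(Add(Add(0, a), k), 2) = Pow(Add(Add(0, 2), 0), 2) = Pow(Add(2, 0), 2) = Pow(2, 2) = 4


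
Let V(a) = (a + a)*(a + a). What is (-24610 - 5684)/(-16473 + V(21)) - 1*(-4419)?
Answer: 21676455/4903 ≈ 4421.1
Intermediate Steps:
V(a) = 4*a² (V(a) = (2*a)*(2*a) = 4*a²)
(-24610 - 5684)/(-16473 + V(21)) - 1*(-4419) = (-24610 - 5684)/(-16473 + 4*21²) - 1*(-4419) = -30294/(-16473 + 4*441) + 4419 = -30294/(-16473 + 1764) + 4419 = -30294/(-14709) + 4419 = -30294*(-1/14709) + 4419 = 10098/4903 + 4419 = 21676455/4903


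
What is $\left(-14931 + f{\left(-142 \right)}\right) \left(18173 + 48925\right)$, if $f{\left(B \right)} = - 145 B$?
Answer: $379707582$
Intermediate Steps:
$\left(-14931 + f{\left(-142 \right)}\right) \left(18173 + 48925\right) = \left(-14931 - -20590\right) \left(18173 + 48925\right) = \left(-14931 + 20590\right) 67098 = 5659 \cdot 67098 = 379707582$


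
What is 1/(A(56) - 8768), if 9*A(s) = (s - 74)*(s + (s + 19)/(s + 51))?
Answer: -107/950310 ≈ -0.00011259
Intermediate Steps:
A(s) = (-74 + s)*(s + (19 + s)/(51 + s))/9 (A(s) = ((s - 74)*(s + (s + 19)/(s + 51)))/9 = ((-74 + s)*(s + (19 + s)/(51 + s)))/9 = (-74 + s)*(s + (19 + s)/(51 + s))/9)
1/(A(56) - 8768) = 1/((-1406 + 56³ - 3829*56 - 22*56²)/(9*(51 + 56)) - 8768) = 1/((⅑)*(-1406 + 175616 - 214424 - 22*3136)/107 - 8768) = 1/((⅑)*(1/107)*(-1406 + 175616 - 214424 - 68992) - 8768) = 1/((⅑)*(1/107)*(-109206) - 8768) = 1/(-12134/107 - 8768) = 1/(-950310/107) = -107/950310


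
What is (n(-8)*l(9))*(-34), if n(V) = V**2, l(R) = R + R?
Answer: -39168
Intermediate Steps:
l(R) = 2*R
(n(-8)*l(9))*(-34) = ((-8)**2*(2*9))*(-34) = (64*18)*(-34) = 1152*(-34) = -39168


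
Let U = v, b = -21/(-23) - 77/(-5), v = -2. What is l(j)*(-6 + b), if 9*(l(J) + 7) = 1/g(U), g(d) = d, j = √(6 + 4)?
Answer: -75311/1035 ≈ -72.764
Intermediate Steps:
j = √10 ≈ 3.1623
b = 1876/115 (b = -21*(-1/23) - 77*(-⅕) = 21/23 + 77/5 = 1876/115 ≈ 16.313)
U = -2
l(J) = -127/18 (l(J) = -7 + (⅑)/(-2) = -7 + (⅑)*(-½) = -7 - 1/18 = -127/18)
l(j)*(-6 + b) = -127*(-6 + 1876/115)/18 = -127/18*1186/115 = -75311/1035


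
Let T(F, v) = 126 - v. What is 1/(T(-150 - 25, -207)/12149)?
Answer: 12149/333 ≈ 36.483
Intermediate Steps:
1/(T(-150 - 25, -207)/12149) = 1/((126 - 1*(-207))/12149) = 1/((126 + 207)*(1/12149)) = 1/(333*(1/12149)) = 1/(333/12149) = 12149/333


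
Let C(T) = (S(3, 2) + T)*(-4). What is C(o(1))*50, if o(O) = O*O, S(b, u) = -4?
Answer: 600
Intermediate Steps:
o(O) = O**2
C(T) = 16 - 4*T (C(T) = (-4 + T)*(-4) = 16 - 4*T)
C(o(1))*50 = (16 - 4*1**2)*50 = (16 - 4*1)*50 = (16 - 4)*50 = 12*50 = 600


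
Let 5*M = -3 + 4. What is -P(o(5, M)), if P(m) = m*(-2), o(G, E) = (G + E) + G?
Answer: 102/5 ≈ 20.400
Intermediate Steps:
M = 1/5 (M = (-3 + 4)/5 = (1/5)*1 = 1/5 ≈ 0.20000)
o(G, E) = E + 2*G (o(G, E) = (E + G) + G = E + 2*G)
P(m) = -2*m
-P(o(5, M)) = -(-2)*(1/5 + 2*5) = -(-2)*(1/5 + 10) = -(-2)*51/5 = -1*(-102/5) = 102/5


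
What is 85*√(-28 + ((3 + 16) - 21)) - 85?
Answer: -85 + 85*I*√30 ≈ -85.0 + 465.56*I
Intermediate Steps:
85*√(-28 + ((3 + 16) - 21)) - 85 = 85*√(-28 + (19 - 21)) - 85 = 85*√(-28 - 2) - 85 = 85*√(-30) - 85 = 85*(I*√30) - 85 = 85*I*√30 - 85 = -85 + 85*I*√30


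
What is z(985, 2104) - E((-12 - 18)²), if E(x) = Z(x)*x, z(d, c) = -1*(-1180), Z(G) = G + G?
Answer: -1618820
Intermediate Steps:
Z(G) = 2*G
z(d, c) = 1180
E(x) = 2*x² (E(x) = (2*x)*x = 2*x²)
z(985, 2104) - E((-12 - 18)²) = 1180 - 2*((-12 - 18)²)² = 1180 - 2*((-30)²)² = 1180 - 2*900² = 1180 - 2*810000 = 1180 - 1*1620000 = 1180 - 1620000 = -1618820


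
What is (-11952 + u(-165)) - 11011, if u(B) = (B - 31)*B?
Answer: 9377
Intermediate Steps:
u(B) = B*(-31 + B) (u(B) = (-31 + B)*B = B*(-31 + B))
(-11952 + u(-165)) - 11011 = (-11952 - 165*(-31 - 165)) - 11011 = (-11952 - 165*(-196)) - 11011 = (-11952 + 32340) - 11011 = 20388 - 11011 = 9377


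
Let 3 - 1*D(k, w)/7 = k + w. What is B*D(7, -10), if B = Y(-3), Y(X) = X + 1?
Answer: -84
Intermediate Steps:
Y(X) = 1 + X
D(k, w) = 21 - 7*k - 7*w (D(k, w) = 21 - 7*(k + w) = 21 + (-7*k - 7*w) = 21 - 7*k - 7*w)
B = -2 (B = 1 - 3 = -2)
B*D(7, -10) = -2*(21 - 7*7 - 7*(-10)) = -2*(21 - 49 + 70) = -2*42 = -84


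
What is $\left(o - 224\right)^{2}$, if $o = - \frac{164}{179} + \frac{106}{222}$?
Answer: $\frac{19886007553129}{394777161} \approx 50373.0$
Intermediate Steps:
$o = - \frac{8717}{19869}$ ($o = \left(-164\right) \frac{1}{179} + 106 \cdot \frac{1}{222} = - \frac{164}{179} + \frac{53}{111} = - \frac{8717}{19869} \approx -0.43872$)
$\left(o - 224\right)^{2} = \left(- \frac{8717}{19869} - 224\right)^{2} = \left(- \frac{4459373}{19869}\right)^{2} = \frac{19886007553129}{394777161}$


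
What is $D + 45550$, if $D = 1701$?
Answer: $47251$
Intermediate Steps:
$D + 45550 = 1701 + 45550 = 47251$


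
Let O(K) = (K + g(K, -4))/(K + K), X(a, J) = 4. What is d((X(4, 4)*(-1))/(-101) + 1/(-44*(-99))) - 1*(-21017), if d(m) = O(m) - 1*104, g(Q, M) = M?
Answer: 731258351/35050 ≈ 20863.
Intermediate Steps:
O(K) = (-4 + K)/(2*K) (O(K) = (K - 4)/(K + K) = (-4 + K)/((2*K)) = (-4 + K)*(1/(2*K)) = (-4 + K)/(2*K))
d(m) = -104 + (-4 + m)/(2*m) (d(m) = (-4 + m)/(2*m) - 1*104 = (-4 + m)/(2*m) - 104 = -104 + (-4 + m)/(2*m))
d((X(4, 4)*(-1))/(-101) + 1/(-44*(-99))) - 1*(-21017) = (-207/2 - 2/((4*(-1))/(-101) + 1/(-44*(-99)))) - 1*(-21017) = (-207/2 - 2/(-4*(-1/101) - 1/44*(-1/99))) + 21017 = (-207/2 - 2/(4/101 + 1/4356)) + 21017 = (-207/2 - 2/17525/439956) + 21017 = (-207/2 - 2*439956/17525) + 21017 = (-207/2 - 879912/17525) + 21017 = -5387499/35050 + 21017 = 731258351/35050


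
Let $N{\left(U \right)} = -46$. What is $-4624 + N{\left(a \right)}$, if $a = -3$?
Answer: $-4670$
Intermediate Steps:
$-4624 + N{\left(a \right)} = -4624 - 46 = -4670$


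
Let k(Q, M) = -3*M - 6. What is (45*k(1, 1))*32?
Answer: -12960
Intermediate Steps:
k(Q, M) = -6 - 3*M
(45*k(1, 1))*32 = (45*(-6 - 3*1))*32 = (45*(-6 - 3))*32 = (45*(-9))*32 = -405*32 = -12960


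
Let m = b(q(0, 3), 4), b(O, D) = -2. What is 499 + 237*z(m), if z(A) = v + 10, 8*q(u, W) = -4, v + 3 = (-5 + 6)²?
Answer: 2395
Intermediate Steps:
v = -2 (v = -3 + (-5 + 6)² = -3 + 1² = -3 + 1 = -2)
q(u, W) = -½ (q(u, W) = (⅛)*(-4) = -½)
m = -2
z(A) = 8 (z(A) = -2 + 10 = 8)
499 + 237*z(m) = 499 + 237*8 = 499 + 1896 = 2395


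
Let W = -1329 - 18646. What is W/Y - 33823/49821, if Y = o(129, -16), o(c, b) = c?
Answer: -111059738/714101 ≈ -155.52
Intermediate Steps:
W = -19975
Y = 129
W/Y - 33823/49821 = -19975/129 - 33823/49821 = -111059738/714101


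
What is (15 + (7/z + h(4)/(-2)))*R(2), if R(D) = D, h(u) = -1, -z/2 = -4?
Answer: 131/4 ≈ 32.750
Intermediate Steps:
z = 8 (z = -2*(-4) = 8)
(15 + (7/z + h(4)/(-2)))*R(2) = (15 + (7/8 - 1/(-2)))*2 = (15 + (7*(1/8) - 1*(-1/2)))*2 = (15 + (7/8 + 1/2))*2 = (15 + 11/8)*2 = (131/8)*2 = 131/4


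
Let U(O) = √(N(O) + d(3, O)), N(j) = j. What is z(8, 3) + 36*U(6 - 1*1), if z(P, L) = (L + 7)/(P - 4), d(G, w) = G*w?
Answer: 5/2 + 72*√5 ≈ 163.50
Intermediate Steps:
z(P, L) = (7 + L)/(-4 + P)
U(O) = 2*√O (U(O) = √(O + 3*O) = √(4*O) = 2*√O)
z(8, 3) + 36*U(6 - 1*1) = (7 + 3)/(-4 + 8) + 36*(2*√(6 - 1*1)) = 10/4 + 36*(2*√(6 - 1)) = (¼)*10 + 36*(2*√5) = 5/2 + 72*√5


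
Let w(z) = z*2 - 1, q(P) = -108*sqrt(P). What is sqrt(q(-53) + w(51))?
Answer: sqrt(101 - 108*I*sqrt(53)) ≈ 21.139 - 18.597*I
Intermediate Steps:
w(z) = -1 + 2*z (w(z) = 2*z - 1 = -1 + 2*z)
sqrt(q(-53) + w(51)) = sqrt(-108*I*sqrt(53) + (-1 + 2*51)) = sqrt(-108*I*sqrt(53) + (-1 + 102)) = sqrt(-108*I*sqrt(53) + 101) = sqrt(101 - 108*I*sqrt(53))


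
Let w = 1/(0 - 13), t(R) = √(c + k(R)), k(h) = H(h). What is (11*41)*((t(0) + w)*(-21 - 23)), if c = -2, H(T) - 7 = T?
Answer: 19844/13 - 19844*√5 ≈ -42846.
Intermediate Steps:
H(T) = 7 + T
k(h) = 7 + h
t(R) = √(5 + R) (t(R) = √(-2 + (7 + R)) = √(5 + R))
w = -1/13 (w = 1/(-13) = -1/13 ≈ -0.076923)
(11*41)*((t(0) + w)*(-21 - 23)) = (11*41)*((√(5 + 0) - 1/13)*(-21 - 23)) = 451*((√5 - 1/13)*(-44)) = 451*((-1/13 + √5)*(-44)) = 451*(44/13 - 44*√5) = 19844/13 - 19844*√5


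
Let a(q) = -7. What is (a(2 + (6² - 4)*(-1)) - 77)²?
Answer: 7056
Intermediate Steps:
(a(2 + (6² - 4)*(-1)) - 77)² = (-7 - 77)² = (-84)² = 7056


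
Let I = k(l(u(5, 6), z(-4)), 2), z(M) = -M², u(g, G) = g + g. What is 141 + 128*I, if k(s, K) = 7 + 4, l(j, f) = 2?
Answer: 1549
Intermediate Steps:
u(g, G) = 2*g
k(s, K) = 11
I = 11
141 + 128*I = 141 + 128*11 = 141 + 1408 = 1549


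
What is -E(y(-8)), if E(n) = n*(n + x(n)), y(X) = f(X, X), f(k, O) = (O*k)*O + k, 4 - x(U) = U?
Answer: 2080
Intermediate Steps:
x(U) = 4 - U
f(k, O) = k + k*O² (f(k, O) = k*O² + k = k + k*O²)
y(X) = X*(1 + X²)
E(n) = 4*n (E(n) = n*(n + (4 - n)) = n*4 = 4*n)
-E(y(-8)) = -4*(-8 + (-8)³) = -4*(-8 - 512) = -4*(-520) = -1*(-2080) = 2080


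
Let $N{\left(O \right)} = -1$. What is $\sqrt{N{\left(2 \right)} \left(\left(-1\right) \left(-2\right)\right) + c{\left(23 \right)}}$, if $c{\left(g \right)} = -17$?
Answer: $i \sqrt{19} \approx 4.3589 i$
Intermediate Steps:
$\sqrt{N{\left(2 \right)} \left(\left(-1\right) \left(-2\right)\right) + c{\left(23 \right)}} = \sqrt{- \left(-1\right) \left(-2\right) - 17} = \sqrt{\left(-1\right) 2 - 17} = \sqrt{-2 - 17} = \sqrt{-19} = i \sqrt{19}$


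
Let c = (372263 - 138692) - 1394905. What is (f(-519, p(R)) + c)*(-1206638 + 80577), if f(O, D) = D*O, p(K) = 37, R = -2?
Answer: 1329356674757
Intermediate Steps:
c = -1161334 (c = 233571 - 1394905 = -1161334)
(f(-519, p(R)) + c)*(-1206638 + 80577) = (37*(-519) - 1161334)*(-1206638 + 80577) = (-19203 - 1161334)*(-1126061) = -1180537*(-1126061) = 1329356674757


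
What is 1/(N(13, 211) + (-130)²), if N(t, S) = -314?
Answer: 1/16586 ≈ 6.0292e-5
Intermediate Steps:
1/(N(13, 211) + (-130)²) = 1/(-314 + (-130)²) = 1/(-314 + 16900) = 1/16586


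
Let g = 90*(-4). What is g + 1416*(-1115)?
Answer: -1579200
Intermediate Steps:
g = -360
g + 1416*(-1115) = -360 + 1416*(-1115) = -360 - 1578840 = -1579200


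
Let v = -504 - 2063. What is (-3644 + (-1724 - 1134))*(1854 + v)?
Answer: 4635926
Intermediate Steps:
v = -2567
(-3644 + (-1724 - 1134))*(1854 + v) = (-3644 + (-1724 - 1134))*(1854 - 2567) = (-3644 - 2858)*(-713) = -6502*(-713) = 4635926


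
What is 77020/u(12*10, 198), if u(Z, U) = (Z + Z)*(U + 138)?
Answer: 3851/4032 ≈ 0.95511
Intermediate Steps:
u(Z, U) = 2*Z*(138 + U) (u(Z, U) = (2*Z)*(138 + U) = 2*Z*(138 + U))
77020/u(12*10, 198) = 77020/((2*(12*10)*(138 + 198))) = 77020/((2*120*336)) = 77020/80640 = 77020*(1/80640) = 3851/4032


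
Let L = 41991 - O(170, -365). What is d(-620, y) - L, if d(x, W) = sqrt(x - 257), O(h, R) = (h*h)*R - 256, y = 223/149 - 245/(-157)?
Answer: -10590747 + I*sqrt(877) ≈ -1.0591e+7 + 29.614*I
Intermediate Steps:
y = 71516/23393 (y = 223*(1/149) - 245*(-1/157) = 223/149 + 245/157 = 71516/23393 ≈ 3.0572)
O(h, R) = -256 + R*h**2 (O(h, R) = h**2*R - 256 = R*h**2 - 256 = -256 + R*h**2)
d(x, W) = sqrt(-257 + x)
L = 10590747 (L = 41991 - (-256 - 365*170**2) = 41991 - (-256 - 365*28900) = 41991 - (-256 - 10548500) = 41991 - 1*(-10548756) = 41991 + 10548756 = 10590747)
d(-620, y) - L = sqrt(-257 - 620) - 1*10590747 = sqrt(-877) - 10590747 = I*sqrt(877) - 10590747 = -10590747 + I*sqrt(877)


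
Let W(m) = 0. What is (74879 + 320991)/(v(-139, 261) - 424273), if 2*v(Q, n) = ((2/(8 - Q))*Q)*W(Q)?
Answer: -395870/424273 ≈ -0.93305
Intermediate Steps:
v(Q, n) = 0 (v(Q, n) = (((2/(8 - Q))*Q)*0)/2 = ((2*Q/(8 - Q))*0)/2 = (½)*0 = 0)
(74879 + 320991)/(v(-139, 261) - 424273) = (74879 + 320991)/(0 - 424273) = 395870/(-424273) = 395870*(-1/424273) = -395870/424273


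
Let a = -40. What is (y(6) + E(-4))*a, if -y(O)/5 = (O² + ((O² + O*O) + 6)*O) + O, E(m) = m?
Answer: 102160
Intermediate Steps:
y(O) = -5*O - 5*O² - 5*O*(6 + 2*O²) (y(O) = -5*((O² + ((O² + O*O) + 6)*O) + O) = -5*((O² + ((O² + O²) + 6)*O) + O) = -5*((O² + (2*O² + 6)*O) + O) = -5*((O² + (6 + 2*O²)*O) + O) = -5*((O² + O*(6 + 2*O²)) + O) = -5*(O + O² + O*(6 + 2*O²)) = -5*O - 5*O² - 5*O*(6 + 2*O²))
(y(6) + E(-4))*a = (-5*6*(7 + 6 + 2*6²) - 4)*(-40) = (-5*6*(7 + 6 + 2*36) - 4)*(-40) = (-5*6*(7 + 6 + 72) - 4)*(-40) = (-5*6*85 - 4)*(-40) = (-2550 - 4)*(-40) = -2554*(-40) = 102160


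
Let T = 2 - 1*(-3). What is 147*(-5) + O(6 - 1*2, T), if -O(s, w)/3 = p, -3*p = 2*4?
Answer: -727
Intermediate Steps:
p = -8/3 (p = -2*4/3 = -1/3*8 = -8/3 ≈ -2.6667)
T = 5 (T = 2 + 3 = 5)
O(s, w) = 8 (O(s, w) = -3*(-8/3) = 8)
147*(-5) + O(6 - 1*2, T) = 147*(-5) + 8 = -735 + 8 = -727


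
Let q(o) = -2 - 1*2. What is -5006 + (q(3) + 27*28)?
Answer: -4254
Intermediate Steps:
q(o) = -4 (q(o) = -2 - 2 = -4)
-5006 + (q(3) + 27*28) = -5006 + (-4 + 27*28) = -5006 + (-4 + 756) = -5006 + 752 = -4254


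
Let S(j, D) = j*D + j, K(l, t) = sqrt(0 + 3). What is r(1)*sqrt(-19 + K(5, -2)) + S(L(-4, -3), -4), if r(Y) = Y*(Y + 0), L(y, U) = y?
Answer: 12 + sqrt(-19 + sqrt(3)) ≈ 12.0 + 4.1555*I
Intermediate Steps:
K(l, t) = sqrt(3)
S(j, D) = j + D*j (S(j, D) = D*j + j = j + D*j)
r(Y) = Y**2 (r(Y) = Y*Y = Y**2)
r(1)*sqrt(-19 + K(5, -2)) + S(L(-4, -3), -4) = 1**2*sqrt(-19 + sqrt(3)) - 4*(1 - 4) = 1*sqrt(-19 + sqrt(3)) - 4*(-3) = sqrt(-19 + sqrt(3)) + 12 = 12 + sqrt(-19 + sqrt(3))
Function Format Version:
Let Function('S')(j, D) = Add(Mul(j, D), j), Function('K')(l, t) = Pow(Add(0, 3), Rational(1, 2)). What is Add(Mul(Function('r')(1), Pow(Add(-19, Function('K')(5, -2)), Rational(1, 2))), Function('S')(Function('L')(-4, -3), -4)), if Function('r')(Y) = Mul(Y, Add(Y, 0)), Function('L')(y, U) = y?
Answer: Add(12, Pow(Add(-19, Pow(3, Rational(1, 2))), Rational(1, 2))) ≈ Add(12.000, Mul(4.1555, I))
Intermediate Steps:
Function('K')(l, t) = Pow(3, Rational(1, 2))
Function('S')(j, D) = Add(j, Mul(D, j)) (Function('S')(j, D) = Add(Mul(D, j), j) = Add(j, Mul(D, j)))
Function('r')(Y) = Pow(Y, 2) (Function('r')(Y) = Mul(Y, Y) = Pow(Y, 2))
Add(Mul(Function('r')(1), Pow(Add(-19, Function('K')(5, -2)), Rational(1, 2))), Function('S')(Function('L')(-4, -3), -4)) = Add(Mul(Pow(1, 2), Pow(Add(-19, Pow(3, Rational(1, 2))), Rational(1, 2))), Mul(-4, Add(1, -4))) = Add(Mul(1, Pow(Add(-19, Pow(3, Rational(1, 2))), Rational(1, 2))), Mul(-4, -3)) = Add(Pow(Add(-19, Pow(3, Rational(1, 2))), Rational(1, 2)), 12) = Add(12, Pow(Add(-19, Pow(3, Rational(1, 2))), Rational(1, 2)))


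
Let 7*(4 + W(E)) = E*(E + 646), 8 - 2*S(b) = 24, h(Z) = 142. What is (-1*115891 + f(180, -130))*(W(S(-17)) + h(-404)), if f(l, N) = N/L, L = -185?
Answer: 2534785694/37 ≈ 6.8508e+7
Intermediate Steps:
S(b) = -8 (S(b) = 4 - ½*24 = 4 - 12 = -8)
f(l, N) = -N/185 (f(l, N) = N/(-185) = N*(-1/185) = -N/185)
W(E) = -4 + E*(646 + E)/7 (W(E) = -4 + (E*(E + 646))/7 = -4 + (E*(646 + E))/7 = -4 + E*(646 + E)/7)
(-1*115891 + f(180, -130))*(W(S(-17)) + h(-404)) = (-1*115891 - 1/185*(-130))*((-4 + (⅐)*(-8)² + (646/7)*(-8)) + 142) = (-115891 + 26/37)*((-4 + (⅐)*64 - 5168/7) + 142) = -4287941*((-4 + 64/7 - 5168/7) + 142)/37 = -4287941*(-5132/7 + 142)/37 = -4287941/37*(-4138/7) = 2534785694/37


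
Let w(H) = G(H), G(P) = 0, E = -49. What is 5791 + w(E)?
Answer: 5791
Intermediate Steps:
w(H) = 0
5791 + w(E) = 5791 + 0 = 5791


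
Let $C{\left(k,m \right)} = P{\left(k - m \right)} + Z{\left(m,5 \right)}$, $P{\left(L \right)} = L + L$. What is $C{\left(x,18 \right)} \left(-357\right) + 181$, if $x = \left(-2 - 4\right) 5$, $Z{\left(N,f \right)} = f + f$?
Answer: $30883$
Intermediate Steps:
$Z{\left(N,f \right)} = 2 f$
$x = -30$ ($x = \left(-6\right) 5 = -30$)
$P{\left(L \right)} = 2 L$
$C{\left(k,m \right)} = 10 - 2 m + 2 k$ ($C{\left(k,m \right)} = 2 \left(k - m\right) + 2 \cdot 5 = \left(- 2 m + 2 k\right) + 10 = 10 - 2 m + 2 k$)
$C{\left(x,18 \right)} \left(-357\right) + 181 = \left(10 - 36 + 2 \left(-30\right)\right) \left(-357\right) + 181 = \left(10 - 36 - 60\right) \left(-357\right) + 181 = \left(-86\right) \left(-357\right) + 181 = 30702 + 181 = 30883$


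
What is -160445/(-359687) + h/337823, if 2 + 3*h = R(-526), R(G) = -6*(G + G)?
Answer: 164875658675/364531624203 ≈ 0.45229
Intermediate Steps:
R(G) = -12*G
h = 6310/3 (h = -⅔ + (-12*(-526))/3 = -⅔ + (⅓)*6312 = -⅔ + 2104 = 6310/3 ≈ 2103.3)
-160445/(-359687) + h/337823 = -160445/(-359687) + (6310/3)/337823 = -160445*(-1/359687) + (6310/3)*(1/337823) = 160445/359687 + 6310/1013469 = 164875658675/364531624203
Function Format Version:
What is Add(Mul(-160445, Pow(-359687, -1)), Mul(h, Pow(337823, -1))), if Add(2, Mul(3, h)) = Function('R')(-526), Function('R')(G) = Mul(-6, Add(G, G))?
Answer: Rational(164875658675, 364531624203) ≈ 0.45229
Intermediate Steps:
Function('R')(G) = Mul(-12, G) (Function('R')(G) = Mul(-6, Mul(2, G)) = Mul(-12, G))
h = Rational(6310, 3) (h = Add(Rational(-2, 3), Mul(Rational(1, 3), Mul(-12, -526))) = Add(Rational(-2, 3), Mul(Rational(1, 3), 6312)) = Add(Rational(-2, 3), 2104) = Rational(6310, 3) ≈ 2103.3)
Add(Mul(-160445, Pow(-359687, -1)), Mul(h, Pow(337823, -1))) = Add(Mul(-160445, Pow(-359687, -1)), Mul(Rational(6310, 3), Pow(337823, -1))) = Add(Mul(-160445, Rational(-1, 359687)), Mul(Rational(6310, 3), Rational(1, 337823))) = Add(Rational(160445, 359687), Rational(6310, 1013469)) = Rational(164875658675, 364531624203)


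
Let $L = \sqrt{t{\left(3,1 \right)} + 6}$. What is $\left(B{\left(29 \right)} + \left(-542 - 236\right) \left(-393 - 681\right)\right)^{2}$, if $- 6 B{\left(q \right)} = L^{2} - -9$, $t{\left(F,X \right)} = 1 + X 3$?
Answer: $\frac{25134309908569}{36} \approx 6.9818 \cdot 10^{11}$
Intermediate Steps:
$t{\left(F,X \right)} = 1 + 3 X$
$L = \sqrt{10}$ ($L = \sqrt{\left(1 + 3 \cdot 1\right) + 6} = \sqrt{\left(1 + 3\right) + 6} = \sqrt{4 + 6} = \sqrt{10} \approx 3.1623$)
$B{\left(q \right)} = - \frac{19}{6}$ ($B{\left(q \right)} = - \frac{\left(\sqrt{10}\right)^{2} - -9}{6} = - \frac{10 + 9}{6} = \left(- \frac{1}{6}\right) 19 = - \frac{19}{6}$)
$\left(B{\left(29 \right)} + \left(-542 - 236\right) \left(-393 - 681\right)\right)^{2} = \left(- \frac{19}{6} + \left(-542 - 236\right) \left(-393 - 681\right)\right)^{2} = \left(- \frac{19}{6} - -835572\right)^{2} = \left(- \frac{19}{6} + 835572\right)^{2} = \left(\frac{5013413}{6}\right)^{2} = \frac{25134309908569}{36}$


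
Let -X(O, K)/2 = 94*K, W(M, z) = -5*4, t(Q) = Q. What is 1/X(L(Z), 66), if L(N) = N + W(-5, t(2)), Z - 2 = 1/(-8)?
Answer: -1/12408 ≈ -8.0593e-5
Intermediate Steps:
W(M, z) = -20
Z = 15/8 (Z = 2 + 1/(-8) = 2 - ⅛ = 15/8 ≈ 1.8750)
L(N) = -20 + N (L(N) = N - 20 = -20 + N)
X(O, K) = -188*K
1/X(L(Z), 66) = 1/(-188*66) = 1/(-12408) = -1/12408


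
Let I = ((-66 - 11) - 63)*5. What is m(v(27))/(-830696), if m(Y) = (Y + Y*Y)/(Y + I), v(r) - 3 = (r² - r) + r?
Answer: -134139/6645568 ≈ -0.020185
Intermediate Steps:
v(r) = 3 + r² (v(r) = 3 + ((r² - r) + r) = 3 + r²)
I = -700 (I = (-77 - 63)*5 = -140*5 = -700)
m(Y) = (Y + Y²)/(-700 + Y) (m(Y) = (Y + Y*Y)/(Y - 700) = (Y + Y²)/(-700 + Y))
m(v(27))/(-830696) = ((3 + 27²)*(1 + (3 + 27²))/(-700 + (3 + 27²)))/(-830696) = ((3 + 729)*(1 + (3 + 729))/(-700 + (3 + 729)))*(-1/830696) = (732*(1 + 732)/(-700 + 732))*(-1/830696) = (732*733/32)*(-1/830696) = (732*(1/32)*733)*(-1/830696) = (134139/8)*(-1/830696) = -134139/6645568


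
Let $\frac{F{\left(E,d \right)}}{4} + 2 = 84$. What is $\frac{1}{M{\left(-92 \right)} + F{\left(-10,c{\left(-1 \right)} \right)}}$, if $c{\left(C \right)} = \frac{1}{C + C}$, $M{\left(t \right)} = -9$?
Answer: $\frac{1}{319} \approx 0.0031348$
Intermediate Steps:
$c{\left(C \right)} = \frac{1}{2 C}$
$F{\left(E,d \right)} = 328$ ($F{\left(E,d \right)} = -8 + 4 \cdot 84 = -8 + 336 = 328$)
$\frac{1}{M{\left(-92 \right)} + F{\left(-10,c{\left(-1 \right)} \right)}} = \frac{1}{-9 + 328} = \frac{1}{319}$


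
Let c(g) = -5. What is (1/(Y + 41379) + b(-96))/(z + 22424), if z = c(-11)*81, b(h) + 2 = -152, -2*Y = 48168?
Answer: -2663429/380818605 ≈ -0.0069940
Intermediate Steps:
Y = -24084 (Y = -½*48168 = -24084)
b(h) = -154 (b(h) = -2 - 152 = -154)
z = -405 (z = -5*81 = -405)
(1/(Y + 41379) + b(-96))/(z + 22424) = (1/(-24084 + 41379) - 154)/(-405 + 22424) = (1/17295 - 154)/22019 = (1/17295 - 154)*(1/22019) = -2663429/17295*1/22019 = -2663429/380818605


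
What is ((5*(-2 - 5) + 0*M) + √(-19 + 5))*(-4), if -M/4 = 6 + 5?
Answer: 140 - 4*I*√14 ≈ 140.0 - 14.967*I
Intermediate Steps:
M = -44 (M = -4*(6 + 5) = -4*11 = -44)
((5*(-2 - 5) + 0*M) + √(-19 + 5))*(-4) = ((5*(-2 - 5) + 0*(-44)) + √(-19 + 5))*(-4) = ((5*(-7) + 0) + √(-14))*(-4) = ((-35 + 0) + I*√14)*(-4) = (-35 + I*√14)*(-4) = 140 - 4*I*√14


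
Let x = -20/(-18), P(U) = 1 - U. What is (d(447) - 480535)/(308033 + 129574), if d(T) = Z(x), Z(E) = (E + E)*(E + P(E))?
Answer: -4324795/3938463 ≈ -1.0981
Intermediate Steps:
x = 10/9 (x = -20*(-1/18) = 10/9 ≈ 1.1111)
Z(E) = 2*E (Z(E) = (E + E)*(E + (1 - E)) = (2*E)*1 = 2*E)
d(T) = 20/9 (d(T) = 2*(10/9) = 20/9)
(d(447) - 480535)/(308033 + 129574) = (20/9 - 480535)/(308033 + 129574) = -4324795/9/437607 = -4324795/9*1/437607 = -4324795/3938463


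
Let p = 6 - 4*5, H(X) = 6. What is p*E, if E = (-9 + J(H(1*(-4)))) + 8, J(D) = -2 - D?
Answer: 126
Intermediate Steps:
p = -14 (p = 6 - 20 = -14)
E = -9 (E = (-9 + (-2 - 1*6)) + 8 = (-9 + (-2 - 6)) + 8 = (-9 - 8) + 8 = -17 + 8 = -9)
p*E = -14*(-9) = 126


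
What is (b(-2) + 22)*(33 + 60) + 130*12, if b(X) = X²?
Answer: 3978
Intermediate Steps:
(b(-2) + 22)*(33 + 60) + 130*12 = ((-2)² + 22)*(33 + 60) + 130*12 = (4 + 22)*93 + 1560 = 26*93 + 1560 = 2418 + 1560 = 3978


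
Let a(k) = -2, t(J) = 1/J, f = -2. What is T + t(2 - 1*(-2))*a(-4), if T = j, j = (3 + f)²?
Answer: ½ ≈ 0.50000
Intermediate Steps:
j = 1 (j = (3 - 2)² = 1² = 1)
T = 1
T + t(2 - 1*(-2))*a(-4) = 1 - 2/(2 - 1*(-2)) = 1 - 2/(2 + 2) = 1 - 2/4 = 1 + (¼)*(-2) = 1 - ½ = ½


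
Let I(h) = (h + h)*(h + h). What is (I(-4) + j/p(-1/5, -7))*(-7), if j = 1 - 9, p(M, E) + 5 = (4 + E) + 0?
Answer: -455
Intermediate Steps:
I(h) = 4*h**2 (I(h) = (2*h)*(2*h) = 4*h**2)
p(M, E) = -1 + E (p(M, E) = -5 + ((4 + E) + 0) = -5 + (4 + E) = -1 + E)
j = -8
(I(-4) + j/p(-1/5, -7))*(-7) = (4*(-4)**2 - 8/(-1 - 7))*(-7) = (4*16 - 8/(-8))*(-7) = (64 - 8*(-1/8))*(-7) = (64 + 1)*(-7) = 65*(-7) = -455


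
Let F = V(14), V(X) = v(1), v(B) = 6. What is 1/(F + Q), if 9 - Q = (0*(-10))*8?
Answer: 1/15 ≈ 0.066667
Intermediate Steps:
V(X) = 6
F = 6
Q = 9 (Q = 9 - 0*(-10)*8 = 9 - 0*8 = 9 - 1*0 = 9 + 0 = 9)
1/(F + Q) = 1/(6 + 9) = 1/15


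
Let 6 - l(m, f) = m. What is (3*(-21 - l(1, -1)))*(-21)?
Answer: 1638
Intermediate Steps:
l(m, f) = 6 - m
(3*(-21 - l(1, -1)))*(-21) = (3*(-21 - (6 - 1*1)))*(-21) = (3*(-21 - (6 - 1)))*(-21) = (3*(-21 - 1*5))*(-21) = (3*(-21 - 5))*(-21) = (3*(-26))*(-21) = -78*(-21) = 1638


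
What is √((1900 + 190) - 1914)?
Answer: 4*√11 ≈ 13.266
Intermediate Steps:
√((1900 + 190) - 1914) = √(2090 - 1914) = √176 = 4*√11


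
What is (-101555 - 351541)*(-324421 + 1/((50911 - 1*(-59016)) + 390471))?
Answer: 36777716131399236/250199 ≈ 1.4699e+11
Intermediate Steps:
(-101555 - 351541)*(-324421 + 1/((50911 - 1*(-59016)) + 390471)) = -453096*(-324421 + 1/((50911 + 59016) + 390471)) = -453096*(-324421 + 1/(109927 + 390471)) = -453096*(-324421 + 1/500398) = -453096*(-162339619557/500398) = 36777716131399236/250199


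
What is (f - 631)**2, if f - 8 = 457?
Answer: 27556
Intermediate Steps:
f = 465 (f = 8 + 457 = 465)
(f - 631)**2 = (465 - 631)**2 = (-166)**2 = 27556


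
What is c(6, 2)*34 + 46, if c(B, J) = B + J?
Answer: 318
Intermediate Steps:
c(6, 2)*34 + 46 = (6 + 2)*34 + 46 = 8*34 + 46 = 272 + 46 = 318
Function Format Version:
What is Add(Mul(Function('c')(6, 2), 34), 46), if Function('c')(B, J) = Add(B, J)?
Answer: 318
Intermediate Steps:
Add(Mul(Function('c')(6, 2), 34), 46) = Add(Mul(Add(6, 2), 34), 46) = Add(Mul(8, 34), 46) = Add(272, 46) = 318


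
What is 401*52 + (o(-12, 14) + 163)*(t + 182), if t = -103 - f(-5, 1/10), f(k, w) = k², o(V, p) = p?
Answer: 30410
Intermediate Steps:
t = -128 (t = -103 - 1*(-5)² = -103 - 1*25 = -103 - 25 = -128)
401*52 + (o(-12, 14) + 163)*(t + 182) = 401*52 + (14 + 163)*(-128 + 182) = 20852 + 177*54 = 20852 + 9558 = 30410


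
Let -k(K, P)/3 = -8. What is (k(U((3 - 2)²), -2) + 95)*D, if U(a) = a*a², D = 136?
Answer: 16184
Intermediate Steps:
U(a) = a³
k(K, P) = 24 (k(K, P) = -3*(-8) = 24)
(k(U((3 - 2)²), -2) + 95)*D = (24 + 95)*136 = 119*136 = 16184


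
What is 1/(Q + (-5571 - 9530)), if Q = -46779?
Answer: -1/61880 ≈ -1.6160e-5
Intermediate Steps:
1/(Q + (-5571 - 9530)) = 1/(-46779 + (-5571 - 9530)) = 1/(-46779 - 15101) = 1/(-61880) = -1/61880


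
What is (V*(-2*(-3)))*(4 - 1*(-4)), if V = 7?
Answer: 336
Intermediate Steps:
(V*(-2*(-3)))*(4 - 1*(-4)) = (7*(-2*(-3)))*(4 - 1*(-4)) = (7*6)*(4 + 4) = 42*8 = 336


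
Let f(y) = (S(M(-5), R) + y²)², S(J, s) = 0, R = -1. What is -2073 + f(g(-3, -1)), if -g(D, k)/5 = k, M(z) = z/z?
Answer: -1448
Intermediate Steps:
M(z) = 1
g(D, k) = -5*k
f(y) = y⁴ (f(y) = (0 + y²)² = (y²)² = y⁴)
-2073 + f(g(-3, -1)) = -2073 + (-5*(-1))⁴ = -2073 + 5⁴ = -2073 + 625 = -1448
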